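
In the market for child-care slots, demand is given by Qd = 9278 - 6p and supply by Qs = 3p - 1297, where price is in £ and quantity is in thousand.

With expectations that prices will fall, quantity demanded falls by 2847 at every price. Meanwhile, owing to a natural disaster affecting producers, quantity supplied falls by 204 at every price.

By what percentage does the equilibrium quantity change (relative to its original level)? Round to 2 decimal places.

Original equilibrium: 9278 - 6p = 3p - 1297 gives 10575 = 9p, so p = 1175 and Q = 2228.
The new curves are Qd = 6431 - 6p (demand) and Qs = 3p - 1501 (supply).
New equilibrium: 6431 - 6p = 3p - 1501 ⇒ 7932 = 9p ⇒ p = 2644/3 ≈ 881.3333, Q = 1143.
%ΔQ = (1143 − 2228) / 2228 × 100 = -48.70%.

-48.70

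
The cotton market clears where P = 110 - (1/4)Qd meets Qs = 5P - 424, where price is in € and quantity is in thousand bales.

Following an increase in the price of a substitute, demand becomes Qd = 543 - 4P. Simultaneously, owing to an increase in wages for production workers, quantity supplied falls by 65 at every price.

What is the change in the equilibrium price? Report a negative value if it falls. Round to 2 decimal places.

Before the shock: 440 - 4P = 5P - 424 ⇒ 864 = 9P ⇒ P = 96, Q = 56.
With the change applied: demand Qd = 543 - 4P, supply Qs = 5P - 489.
New equilibrium: 543 - 4P = 5P - 489 ⇒ 1032 = 9P ⇒ P = 344/3 ≈ 114.6667, Q = 253/3 ≈ 84.3333.
ΔP = 114.6667 − 96 = +18.67.

+18.67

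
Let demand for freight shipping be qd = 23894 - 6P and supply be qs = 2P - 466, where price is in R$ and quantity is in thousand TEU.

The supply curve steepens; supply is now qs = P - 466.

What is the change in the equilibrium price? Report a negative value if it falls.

Solve the original market: 23894 - 6P = 2P - 466, hence P = 3045 and q = 5624.
The new curves are qd = 23894 - 6P (demand) and qs = P - 466 (supply).
New equilibrium: 23894 - 6P = P - 466 ⇒ 24360 = 7P ⇒ P = 3480, q = 3014.
ΔP = 3480 − 3045 = +435.

+435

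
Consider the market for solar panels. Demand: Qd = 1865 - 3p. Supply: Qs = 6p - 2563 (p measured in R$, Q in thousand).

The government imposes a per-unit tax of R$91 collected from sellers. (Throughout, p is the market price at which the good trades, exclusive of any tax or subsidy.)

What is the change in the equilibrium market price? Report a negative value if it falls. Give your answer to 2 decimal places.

+60.67

Initially, 1865 - 3p = 6p - 2563, so 4428 = 9p and p = 492, Q = 389.
Since sellers keep the price net of the tax, the effective supply curve becomes Qs = 6p - 3109.
New equilibrium: 1865 - 3p = 6p - 3109 ⇒ 4974 = 9p ⇒ p = 1658/3 ≈ 552.6667, Q = 207.
Δp = 552.6667 − 492 = +60.67.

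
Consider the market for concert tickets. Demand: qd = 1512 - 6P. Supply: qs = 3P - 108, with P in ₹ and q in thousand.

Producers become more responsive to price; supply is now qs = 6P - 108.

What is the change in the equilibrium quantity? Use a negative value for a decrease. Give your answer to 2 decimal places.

Original equilibrium: 1512 - 6P = 3P - 108 gives 1620 = 9P, so P = 180 and q = 432.
With the change applied: demand qd = 1512 - 6P, supply qs = 6P - 108.
Clearing the new market: 1512 - 6P = 6P - 108, so P = 135 and q = 702.
Δq = 702 − 432 = +270.00.

+270.00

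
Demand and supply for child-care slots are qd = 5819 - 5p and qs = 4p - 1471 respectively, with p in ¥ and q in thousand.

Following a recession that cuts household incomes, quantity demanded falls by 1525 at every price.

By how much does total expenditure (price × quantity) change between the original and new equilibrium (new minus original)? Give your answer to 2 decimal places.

Original equilibrium: 5819 - 5p = 4p - 1471 gives 7290 = 9p, so p = 810 and q = 1769.
After the shift, demand is qd = 4294 - 5p and supply is qs = 4p - 1471.
Clearing the new market: 4294 - 5p = 4p - 1471, so p = 5765/9 ≈ 640.5556 and q = 9821/9 ≈ 1091.2222.
Expenditure moves from 810×1769 = 1432890 to 640.5556×1091.2222 = 698988.4568; change = -733901.54.

-733901.54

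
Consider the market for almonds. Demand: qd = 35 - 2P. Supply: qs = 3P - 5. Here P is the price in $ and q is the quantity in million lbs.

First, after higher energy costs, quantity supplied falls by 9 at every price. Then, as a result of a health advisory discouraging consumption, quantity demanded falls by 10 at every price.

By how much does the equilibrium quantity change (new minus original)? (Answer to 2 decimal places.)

-9.60

Before the shock: 35 - 2P = 3P - 5 ⇒ 40 = 5P ⇒ P = 8, q = 19.
The shock moves the curves to qd = 25 - 2P and qs = 3P - 14.
Clearing the new market: 25 - 2P = 3P - 14, so P = 7.8 and q = 9.4.
Δq = 9.4 − 19 = -9.60.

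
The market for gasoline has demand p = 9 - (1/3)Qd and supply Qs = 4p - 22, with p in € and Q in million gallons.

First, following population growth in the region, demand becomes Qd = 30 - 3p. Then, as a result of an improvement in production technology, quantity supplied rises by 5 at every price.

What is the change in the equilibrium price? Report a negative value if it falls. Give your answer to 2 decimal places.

Initially, 27 - 3p = 4p - 22, so 49 = 7p and p = 7, Q = 6.
With the change applied: demand Qd = 30 - 3p, supply Qs = 4p - 17.
Equate the new curves: 30 - 3p = 4p - 17, giving 47 = 7p, p = 47/7 ≈ 6.7143, Q = 69/7 ≈ 9.8571.
Δp = 6.7143 − 7 = -0.29.

-0.29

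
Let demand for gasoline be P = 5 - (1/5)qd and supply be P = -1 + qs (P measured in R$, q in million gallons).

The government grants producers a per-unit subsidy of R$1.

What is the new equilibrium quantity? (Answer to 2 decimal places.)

5.83

Original equilibrium: 25 - 5P = P + 1 gives 24 = 6P, so P = 4 and q = 5.
Since sellers receive the price plus the subsidy, the effective supply curve becomes qs = P + 2.
New equilibrium: 25 - 5P = P + 2 ⇒ 23 = 6P ⇒ P = 23/6 ≈ 3.8333, q = 35/6 ≈ 5.8333.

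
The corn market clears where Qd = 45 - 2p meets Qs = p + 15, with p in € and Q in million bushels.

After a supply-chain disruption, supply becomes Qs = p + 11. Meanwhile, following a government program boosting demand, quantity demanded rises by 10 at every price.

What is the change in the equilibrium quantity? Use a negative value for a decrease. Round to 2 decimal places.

Original equilibrium: 45 - 2p = p + 15 gives 30 = 3p, so p = 10 and Q = 25.
The shock moves the curves to Qd = 55 - 2p and Qs = p + 11.
Equate the new curves: 55 - 2p = p + 11, giving 44 = 3p, p = 44/3 ≈ 14.6667, Q = 77/3 ≈ 25.6667.
ΔQ = 25.6667 − 25 = +0.67.

+0.67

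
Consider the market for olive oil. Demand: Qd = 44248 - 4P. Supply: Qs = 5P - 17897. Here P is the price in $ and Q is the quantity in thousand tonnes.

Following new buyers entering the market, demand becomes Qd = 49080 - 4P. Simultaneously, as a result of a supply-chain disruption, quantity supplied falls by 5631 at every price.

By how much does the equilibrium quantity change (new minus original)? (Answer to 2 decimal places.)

+181.78

Before the shock: 44248 - 4P = 5P - 17897 ⇒ 62145 = 9P ⇒ P = 6905, Q = 16628.
With the change applied: demand Qd = 49080 - 4P, supply Qs = 5P - 23528.
Equate the new curves: 49080 - 4P = 5P - 23528, giving 72608 = 9P, P = 72608/9 ≈ 8067.5556, Q = 151288/9 ≈ 16809.7778.
ΔQ = 16809.7778 − 16628 = +181.78.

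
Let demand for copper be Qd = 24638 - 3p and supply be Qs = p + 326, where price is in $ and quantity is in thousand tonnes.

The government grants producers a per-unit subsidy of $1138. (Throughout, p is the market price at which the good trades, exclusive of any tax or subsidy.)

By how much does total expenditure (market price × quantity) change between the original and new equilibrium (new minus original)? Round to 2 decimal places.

Solve the original market: 24638 - 3p = p + 326, hence p = 6078 and Q = 6404.
Since sellers receive the price plus the subsidy, the effective supply curve becomes Qs = p + 1464.
New equilibrium: 24638 - 3p = p + 1464 ⇒ 23174 = 4p ⇒ p = 5793.5, Q = 7257.5.
Expenditure moves from 6078×6404 = 38923512 to 5793.5×7257.5 = 42046326.25; change = +3122814.25.

+3122814.25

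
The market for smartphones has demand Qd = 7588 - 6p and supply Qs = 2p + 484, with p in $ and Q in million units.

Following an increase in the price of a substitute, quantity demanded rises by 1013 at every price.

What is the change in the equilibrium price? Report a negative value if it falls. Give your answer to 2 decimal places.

Before the shock: 7588 - 6p = 2p + 484 ⇒ 7104 = 8p ⇒ p = 888, Q = 2260.
With the change applied: demand Qd = 8601 - 6p, supply Qs = 2p + 484.
New equilibrium: 8601 - 6p = 2p + 484 ⇒ 8117 = 8p ⇒ p = 1014.625, Q = 2513.25.
Δp = 1014.625 − 888 = +126.63.

+126.63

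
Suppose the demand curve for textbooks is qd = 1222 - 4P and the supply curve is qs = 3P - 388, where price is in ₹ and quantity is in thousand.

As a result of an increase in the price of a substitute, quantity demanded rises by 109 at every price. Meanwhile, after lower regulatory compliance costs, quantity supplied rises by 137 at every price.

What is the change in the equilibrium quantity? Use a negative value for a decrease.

+125

Initially, 1222 - 4P = 3P - 388, so 1610 = 7P and P = 230, q = 302.
The shock moves the curves to qd = 1331 - 4P and qs = 3P - 251.
Equate the new curves: 1331 - 4P = 3P - 251, giving 1582 = 7P, P = 226, q = 427.
Δq = 427 − 302 = +125.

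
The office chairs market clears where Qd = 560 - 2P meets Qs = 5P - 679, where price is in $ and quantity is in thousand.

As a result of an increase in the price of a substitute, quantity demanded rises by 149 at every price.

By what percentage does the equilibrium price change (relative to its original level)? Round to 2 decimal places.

+12.03

Initially, 560 - 2P = 5P - 679, so 1239 = 7P and P = 177, Q = 206.
The shock moves the curves to Qd = 709 - 2P and Qs = 5P - 679.
New equilibrium: 709 - 2P = 5P - 679 ⇒ 1388 = 7P ⇒ P = 1388/7 ≈ 198.2857, Q = 2187/7 ≈ 312.4286.
%ΔP = (198.2857 − 177) / 177 × 100 = +12.03%.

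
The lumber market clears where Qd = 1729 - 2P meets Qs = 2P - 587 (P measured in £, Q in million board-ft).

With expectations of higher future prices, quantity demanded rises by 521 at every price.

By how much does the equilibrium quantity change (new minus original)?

+260.5

Before the shock: 1729 - 2P = 2P - 587 ⇒ 2316 = 4P ⇒ P = 579, Q = 571.
With the change applied: demand Qd = 2250 - 2P, supply Qs = 2P - 587.
Equate the new curves: 2250 - 2P = 2P - 587, giving 2837 = 4P, P = 709.25, Q = 831.5.
ΔQ = 831.5 − 571 = +260.5.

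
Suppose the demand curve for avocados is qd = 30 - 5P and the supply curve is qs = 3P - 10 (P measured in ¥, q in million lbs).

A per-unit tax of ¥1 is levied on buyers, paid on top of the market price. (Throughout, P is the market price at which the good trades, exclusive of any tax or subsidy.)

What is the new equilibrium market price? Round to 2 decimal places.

4.38

Before the shock: 30 - 5P = 3P - 10 ⇒ 40 = 8P ⇒ P = 5, q = 5.
Since buyers pay the price plus the tax, the effective demand curve becomes qd = 25 - 5P.
Clearing the new market: 25 - 5P = 3P - 10, so P = 4.375 and q = 3.125.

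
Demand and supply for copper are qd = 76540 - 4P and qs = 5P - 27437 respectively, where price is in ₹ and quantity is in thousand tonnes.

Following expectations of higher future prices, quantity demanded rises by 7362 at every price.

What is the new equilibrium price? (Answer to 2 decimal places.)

12371.00

Solve the original market: 76540 - 4P = 5P - 27437, hence P = 11553 and q = 30328.
With the change applied: demand qd = 83902 - 4P, supply qs = 5P - 27437.
Equate the new curves: 83902 - 4P = 5P - 27437, giving 111339 = 9P, P = 12371, q = 34418.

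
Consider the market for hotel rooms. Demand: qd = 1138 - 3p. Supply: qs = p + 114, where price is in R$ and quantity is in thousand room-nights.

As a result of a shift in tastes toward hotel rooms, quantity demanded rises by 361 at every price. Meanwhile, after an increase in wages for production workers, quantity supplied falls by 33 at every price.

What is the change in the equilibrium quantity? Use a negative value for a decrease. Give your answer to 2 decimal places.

+65.50

Before the shock: 1138 - 3p = p + 114 ⇒ 1024 = 4p ⇒ p = 256, q = 370.
With the change applied: demand qd = 1499 - 3p, supply qs = p + 81.
Equate the new curves: 1499 - 3p = p + 81, giving 1418 = 4p, p = 354.5, q = 435.5.
Δq = 435.5 − 370 = +65.50.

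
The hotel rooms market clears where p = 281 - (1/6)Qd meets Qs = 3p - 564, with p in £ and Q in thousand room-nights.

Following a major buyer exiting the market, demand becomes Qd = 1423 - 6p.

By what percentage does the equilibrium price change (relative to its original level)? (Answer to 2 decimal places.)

-11.69

Original equilibrium: 1686 - 6p = 3p - 564 gives 2250 = 9p, so p = 250 and Q = 186.
With the change applied: demand Qd = 1423 - 6p, supply Qs = 3p - 564.
Equate the new curves: 1423 - 6p = 3p - 564, giving 1987 = 9p, p = 1987/9 ≈ 220.7778, Q = 295/3 ≈ 98.3333.
%Δp = (220.7778 − 250) / 250 × 100 = -11.69%.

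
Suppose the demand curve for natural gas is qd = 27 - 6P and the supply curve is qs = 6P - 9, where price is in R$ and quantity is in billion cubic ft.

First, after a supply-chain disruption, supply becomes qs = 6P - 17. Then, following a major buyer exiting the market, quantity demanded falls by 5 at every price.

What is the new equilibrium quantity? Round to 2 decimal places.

Initially, 27 - 6P = 6P - 9, so 36 = 12P and P = 3, q = 9.
The new curves are qd = 22 - 6P (demand) and qs = 6P - 17 (supply).
New equilibrium: 22 - 6P = 6P - 17 ⇒ 39 = 12P ⇒ P = 3.25, q = 2.5.

2.50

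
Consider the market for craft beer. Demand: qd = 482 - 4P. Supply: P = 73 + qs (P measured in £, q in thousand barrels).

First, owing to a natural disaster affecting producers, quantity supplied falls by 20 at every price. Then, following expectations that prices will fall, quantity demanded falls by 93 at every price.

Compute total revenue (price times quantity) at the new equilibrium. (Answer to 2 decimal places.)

327.76

Initially, 482 - 4P = P - 73, so 555 = 5P and P = 111, q = 38.
With the change applied: demand qd = 389 - 4P, supply qs = P - 93.
Clearing the new market: 389 - 4P = P - 93, so P = 96.4 and q = 3.4.
New expenditure = 96.4 × 3.4 = 327.76.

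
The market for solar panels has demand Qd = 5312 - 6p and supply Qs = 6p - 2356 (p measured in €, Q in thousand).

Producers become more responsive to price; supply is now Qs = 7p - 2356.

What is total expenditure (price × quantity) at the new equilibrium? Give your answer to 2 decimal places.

Before the shock: 5312 - 6p = 6p - 2356 ⇒ 7668 = 12p ⇒ p = 639, Q = 1478.
After the shift, demand is Qd = 5312 - 6p and supply is Qs = 7p - 2356.
Setting them equal: 5312 - 6p = 7p - 2356 → 7668 = 13p, so p = 7668/13 ≈ 589.8462 and Q = 23048/13 ≈ 1772.9231.
New expenditure = 589.8462 × 1772.9231 = 1045751.86.

1045751.86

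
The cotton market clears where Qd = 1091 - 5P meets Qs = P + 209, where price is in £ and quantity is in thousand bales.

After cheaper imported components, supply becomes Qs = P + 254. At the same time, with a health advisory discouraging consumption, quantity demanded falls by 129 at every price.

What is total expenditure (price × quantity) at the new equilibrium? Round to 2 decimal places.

43896.00

Initially, 1091 - 5P = P + 209, so 882 = 6P and P = 147, Q = 356.
The shock moves the curves to Qd = 962 - 5P and Qs = P + 254.
New equilibrium: 962 - 5P = P + 254 ⇒ 708 = 6P ⇒ P = 118, Q = 372.
New expenditure = 118 × 372 = 43896.00.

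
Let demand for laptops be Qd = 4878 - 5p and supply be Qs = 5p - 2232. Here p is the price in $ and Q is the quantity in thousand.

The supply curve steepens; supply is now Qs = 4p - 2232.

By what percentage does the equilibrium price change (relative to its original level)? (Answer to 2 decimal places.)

+11.11

Initially, 4878 - 5p = 5p - 2232, so 7110 = 10p and p = 711, Q = 1323.
The shock moves the curves to Qd = 4878 - 5p and Qs = 4p - 2232.
Clearing the new market: 4878 - 5p = 4p - 2232, so p = 790 and Q = 928.
%Δp = (790 − 711) / 711 × 100 = +11.11%.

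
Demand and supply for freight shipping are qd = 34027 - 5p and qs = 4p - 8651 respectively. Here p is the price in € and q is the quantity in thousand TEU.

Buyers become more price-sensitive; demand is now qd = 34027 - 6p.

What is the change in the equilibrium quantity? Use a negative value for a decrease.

Original equilibrium: 34027 - 5p = 4p - 8651 gives 42678 = 9p, so p = 4742 and q = 10317.
After the shift, demand is qd = 34027 - 6p and supply is qs = 4p - 8651.
New equilibrium: 34027 - 6p = 4p - 8651 ⇒ 42678 = 10p ⇒ p = 4267.8, q = 8420.2.
Δq = 8420.2 − 10317 = -1896.8.

-1896.8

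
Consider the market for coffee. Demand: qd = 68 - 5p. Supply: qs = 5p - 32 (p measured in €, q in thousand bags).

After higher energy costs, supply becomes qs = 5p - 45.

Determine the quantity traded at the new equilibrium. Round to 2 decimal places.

Solve the original market: 68 - 5p = 5p - 32, hence p = 10 and q = 18.
After the shift, demand is qd = 68 - 5p and supply is qs = 5p - 45.
New equilibrium: 68 - 5p = 5p - 45 ⇒ 113 = 10p ⇒ p = 11.3, q = 11.5.

11.50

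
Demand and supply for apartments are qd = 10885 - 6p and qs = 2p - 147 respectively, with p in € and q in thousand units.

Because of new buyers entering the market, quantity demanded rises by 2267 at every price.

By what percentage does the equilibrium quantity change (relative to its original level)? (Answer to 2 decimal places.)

+21.71

Original equilibrium: 10885 - 6p = 2p - 147 gives 11032 = 8p, so p = 1379 and q = 2611.
The shock moves the curves to qd = 13152 - 6p and qs = 2p - 147.
New equilibrium: 13152 - 6p = 2p - 147 ⇒ 13299 = 8p ⇒ p = 1662.375, q = 3177.75.
%Δq = (3177.75 − 2611) / 2611 × 100 = +21.71%.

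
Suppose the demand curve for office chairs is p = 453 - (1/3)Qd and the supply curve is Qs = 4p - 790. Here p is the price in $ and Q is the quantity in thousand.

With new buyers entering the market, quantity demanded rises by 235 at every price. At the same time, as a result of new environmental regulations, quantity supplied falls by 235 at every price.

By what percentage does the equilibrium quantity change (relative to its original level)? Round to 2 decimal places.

Solve the original market: 1359 - 3p = 4p - 790, hence p = 307 and Q = 438.
With the change applied: demand Qd = 1594 - 3p, supply Qs = 4p - 1025.
Equate the new curves: 1594 - 3p = 4p - 1025, giving 2619 = 7p, p = 2619/7 ≈ 374.1429, Q = 3301/7 ≈ 471.5714.
%ΔQ = (471.5714 − 438) / 438 × 100 = +7.66%.

+7.66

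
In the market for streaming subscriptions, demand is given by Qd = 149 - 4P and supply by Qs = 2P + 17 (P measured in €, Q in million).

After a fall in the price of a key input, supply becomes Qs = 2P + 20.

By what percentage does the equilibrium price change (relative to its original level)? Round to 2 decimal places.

-2.27

Before the shock: 149 - 4P = 2P + 17 ⇒ 132 = 6P ⇒ P = 22, Q = 61.
With the change applied: demand Qd = 149 - 4P, supply Qs = 2P + 20.
Setting them equal: 149 - 4P = 2P + 20 → 129 = 6P, so P = 21.5 and Q = 63.
%ΔP = (21.5 − 22) / 22 × 100 = -2.27%.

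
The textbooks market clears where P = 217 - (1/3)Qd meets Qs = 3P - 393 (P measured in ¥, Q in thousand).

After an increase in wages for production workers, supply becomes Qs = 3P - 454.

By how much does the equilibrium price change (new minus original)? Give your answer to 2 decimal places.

Before the shock: 651 - 3P = 3P - 393 ⇒ 1044 = 6P ⇒ P = 174, Q = 129.
The shock moves the curves to Qd = 651 - 3P and Qs = 3P - 454.
Equate the new curves: 651 - 3P = 3P - 454, giving 1105 = 6P, P = 1105/6 ≈ 184.1667, Q = 98.5.
ΔP = 184.1667 − 174 = +10.17.

+10.17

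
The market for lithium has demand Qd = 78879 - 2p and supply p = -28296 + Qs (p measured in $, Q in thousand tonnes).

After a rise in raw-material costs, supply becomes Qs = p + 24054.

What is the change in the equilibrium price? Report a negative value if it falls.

Initially, 78879 - 2p = p + 28296, so 50583 = 3p and p = 16861, Q = 45157.
The shock moves the curves to Qd = 78879 - 2p and Qs = p + 24054.
Clearing the new market: 78879 - 2p = p + 24054, so p = 18275 and Q = 42329.
Δp = 18275 − 16861 = +1414.

+1414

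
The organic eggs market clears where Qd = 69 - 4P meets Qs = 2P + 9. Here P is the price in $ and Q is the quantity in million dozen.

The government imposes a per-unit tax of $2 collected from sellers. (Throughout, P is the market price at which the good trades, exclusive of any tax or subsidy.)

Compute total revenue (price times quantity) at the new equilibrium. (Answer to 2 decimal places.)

Initially, 69 - 4P = 2P + 9, so 60 = 6P and P = 10, Q = 29.
Since sellers keep the price net of the tax, the effective supply curve becomes Qs = 2P + 5.
New equilibrium: 69 - 4P = 2P + 5 ⇒ 64 = 6P ⇒ P = 32/3 ≈ 10.6667, Q = 79/3 ≈ 26.3333.
New expenditure = 10.6667 × 26.3333 = 280.89.

280.89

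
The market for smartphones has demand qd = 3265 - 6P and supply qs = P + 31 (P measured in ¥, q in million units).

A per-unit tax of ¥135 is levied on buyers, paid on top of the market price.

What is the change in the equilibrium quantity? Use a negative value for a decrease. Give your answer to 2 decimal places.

-115.71

Original equilibrium: 3265 - 6P = P + 31 gives 3234 = 7P, so P = 462 and q = 493.
Since buyers pay the price plus the tax, the effective demand curve becomes qd = 2455 - 6P.
Clearing the new market: 2455 - 6P = P + 31, so P = 2424/7 ≈ 346.2857 and q = 2641/7 ≈ 377.2857.
Δq = 377.2857 − 493 = -115.71.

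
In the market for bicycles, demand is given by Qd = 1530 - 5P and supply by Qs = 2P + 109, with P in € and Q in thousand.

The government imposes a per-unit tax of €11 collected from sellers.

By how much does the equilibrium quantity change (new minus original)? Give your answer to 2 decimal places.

Original equilibrium: 1530 - 5P = 2P + 109 gives 1421 = 7P, so P = 203 and Q = 515.
Since sellers keep the price net of the tax, the effective supply curve becomes Qs = 2P + 87.
New equilibrium: 1530 - 5P = 2P + 87 ⇒ 1443 = 7P ⇒ P = 1443/7 ≈ 206.1429, Q = 3495/7 ≈ 499.2857.
ΔQ = 499.2857 − 515 = -15.71.

-15.71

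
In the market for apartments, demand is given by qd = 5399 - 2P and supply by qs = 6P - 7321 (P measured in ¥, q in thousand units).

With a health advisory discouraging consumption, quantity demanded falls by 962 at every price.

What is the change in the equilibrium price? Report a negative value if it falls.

-120.25

Original equilibrium: 5399 - 2P = 6P - 7321 gives 12720 = 8P, so P = 1590 and q = 2219.
The new curves are qd = 4437 - 2P (demand) and qs = 6P - 7321 (supply).
New equilibrium: 4437 - 2P = 6P - 7321 ⇒ 11758 = 8P ⇒ P = 1469.75, q = 1497.5.
ΔP = 1469.75 − 1590 = -120.25.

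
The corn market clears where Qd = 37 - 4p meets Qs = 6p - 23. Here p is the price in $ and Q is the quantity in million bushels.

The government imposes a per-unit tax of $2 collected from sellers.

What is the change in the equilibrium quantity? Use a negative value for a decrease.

-4.8

Original equilibrium: 37 - 4p = 6p - 23 gives 60 = 10p, so p = 6 and Q = 13.
Since sellers keep the price net of the tax, the effective supply curve becomes Qs = 6p - 35.
Clearing the new market: 37 - 4p = 6p - 35, so p = 7.2 and Q = 8.2.
ΔQ = 8.2 − 13 = -4.8.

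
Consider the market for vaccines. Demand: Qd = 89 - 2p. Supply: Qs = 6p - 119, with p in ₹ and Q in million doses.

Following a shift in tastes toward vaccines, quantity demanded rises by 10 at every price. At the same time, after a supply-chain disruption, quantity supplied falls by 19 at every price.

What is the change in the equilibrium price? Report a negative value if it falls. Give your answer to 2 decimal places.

Before the shock: 89 - 2p = 6p - 119 ⇒ 208 = 8p ⇒ p = 26, Q = 37.
The shock moves the curves to Qd = 99 - 2p and Qs = 6p - 138.
New equilibrium: 99 - 2p = 6p - 138 ⇒ 237 = 8p ⇒ p = 29.625, Q = 39.75.
Δp = 29.625 − 26 = +3.63.

+3.63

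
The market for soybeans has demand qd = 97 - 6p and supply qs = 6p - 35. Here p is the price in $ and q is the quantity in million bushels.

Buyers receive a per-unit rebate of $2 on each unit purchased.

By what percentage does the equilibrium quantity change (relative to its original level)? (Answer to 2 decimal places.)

Before the shock: 97 - 6p = 6p - 35 ⇒ 132 = 12p ⇒ p = 11, q = 31.
Since buyers' out-of-pocket price is the market price minus the rebate, the effective demand curve becomes qd = 109 - 6p.
Clearing the new market: 109 - 6p = 6p - 35, so p = 12 and q = 37.
%Δq = (37 − 31) / 31 × 100 = +19.35%.

+19.35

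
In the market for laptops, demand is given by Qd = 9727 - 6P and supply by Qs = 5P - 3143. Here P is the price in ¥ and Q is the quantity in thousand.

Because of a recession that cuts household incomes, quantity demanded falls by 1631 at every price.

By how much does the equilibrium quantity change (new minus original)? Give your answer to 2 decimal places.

Before the shock: 9727 - 6P = 5P - 3143 ⇒ 12870 = 11P ⇒ P = 1170, Q = 2707.
The new curves are Qd = 8096 - 6P (demand) and Qs = 5P - 3143 (supply).
Equate the new curves: 8096 - 6P = 5P - 3143, giving 11239 = 11P, P = 11239/11 ≈ 1021.7273, Q = 21622/11 ≈ 1965.6364.
ΔQ = 1965.6364 − 2707 = -741.36.

-741.36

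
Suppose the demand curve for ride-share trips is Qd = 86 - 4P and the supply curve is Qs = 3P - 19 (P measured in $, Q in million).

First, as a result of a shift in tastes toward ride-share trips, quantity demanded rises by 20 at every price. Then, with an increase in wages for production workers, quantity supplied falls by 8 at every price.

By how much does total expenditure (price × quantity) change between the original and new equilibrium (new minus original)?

Initially, 86 - 4P = 3P - 19, so 105 = 7P and P = 15, Q = 26.
After the shift, demand is Qd = 106 - 4P and supply is Qs = 3P - 27.
Setting them equal: 106 - 4P = 3P - 27 → 133 = 7P, so P = 19 and Q = 30.
Expenditure moves from 15×26 = 390 to 19×30 = 570; change = +180.

+180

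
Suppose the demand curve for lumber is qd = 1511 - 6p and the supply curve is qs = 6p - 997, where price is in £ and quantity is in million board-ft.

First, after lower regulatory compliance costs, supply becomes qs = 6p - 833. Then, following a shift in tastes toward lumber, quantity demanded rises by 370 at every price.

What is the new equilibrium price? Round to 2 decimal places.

Before the shock: 1511 - 6p = 6p - 997 ⇒ 2508 = 12p ⇒ p = 209, q = 257.
The shock moves the curves to qd = 1881 - 6p and qs = 6p - 833.
New equilibrium: 1881 - 6p = 6p - 833 ⇒ 2714 = 12p ⇒ p = 1357/6 ≈ 226.1667, q = 524.

226.17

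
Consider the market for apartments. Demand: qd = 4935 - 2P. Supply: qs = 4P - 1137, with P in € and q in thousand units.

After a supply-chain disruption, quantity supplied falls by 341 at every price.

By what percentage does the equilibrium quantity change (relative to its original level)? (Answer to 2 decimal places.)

-3.90

Original equilibrium: 4935 - 2P = 4P - 1137 gives 6072 = 6P, so P = 1012 and q = 2911.
With the change applied: demand qd = 4935 - 2P, supply qs = 4P - 1478.
Equate the new curves: 4935 - 2P = 4P - 1478, giving 6413 = 6P, P = 6413/6 ≈ 1068.8333, q = 8392/3 ≈ 2797.3333.
%Δq = (2797.3333 − 2911) / 2911 × 100 = -3.90%.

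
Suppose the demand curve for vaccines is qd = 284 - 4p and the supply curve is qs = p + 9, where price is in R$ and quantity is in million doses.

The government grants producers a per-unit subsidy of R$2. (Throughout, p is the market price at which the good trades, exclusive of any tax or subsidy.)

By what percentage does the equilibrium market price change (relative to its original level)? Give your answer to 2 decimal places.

Before the shock: 284 - 4p = p + 9 ⇒ 275 = 5p ⇒ p = 55, q = 64.
Since sellers receive the price plus the subsidy, the effective supply curve becomes qs = p + 11.
Equate the new curves: 284 - 4p = p + 11, giving 273 = 5p, p = 54.6, q = 65.6.
%Δp = (54.6 − 55) / 55 × 100 = -0.73%.

-0.73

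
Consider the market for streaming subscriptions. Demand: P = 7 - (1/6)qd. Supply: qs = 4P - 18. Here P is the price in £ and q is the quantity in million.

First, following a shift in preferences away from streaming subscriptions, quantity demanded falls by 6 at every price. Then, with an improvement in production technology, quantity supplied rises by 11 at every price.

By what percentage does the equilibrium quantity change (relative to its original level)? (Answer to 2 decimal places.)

Before the shock: 42 - 6P = 4P - 18 ⇒ 60 = 10P ⇒ P = 6, q = 6.
The shock moves the curves to qd = 36 - 6P and qs = 4P - 7.
Clearing the new market: 36 - 6P = 4P - 7, so P = 4.3 and q = 10.2.
%Δq = (10.2 − 6) / 6 × 100 = +70.00%.

+70.00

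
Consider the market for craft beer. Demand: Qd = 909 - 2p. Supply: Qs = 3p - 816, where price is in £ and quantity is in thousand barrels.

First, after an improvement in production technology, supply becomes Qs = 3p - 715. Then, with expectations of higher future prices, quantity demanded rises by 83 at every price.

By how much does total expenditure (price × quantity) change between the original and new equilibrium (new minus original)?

+30005.88

Solve the original market: 909 - 2p = 3p - 816, hence p = 345 and Q = 219.
The shock moves the curves to Qd = 992 - 2p and Qs = 3p - 715.
Equate the new curves: 992 - 2p = 3p - 715, giving 1707 = 5p, p = 341.4, Q = 309.2.
Expenditure moves from 345×219 = 75555 to 341.4×309.2 = 105560.88; change = +30005.88.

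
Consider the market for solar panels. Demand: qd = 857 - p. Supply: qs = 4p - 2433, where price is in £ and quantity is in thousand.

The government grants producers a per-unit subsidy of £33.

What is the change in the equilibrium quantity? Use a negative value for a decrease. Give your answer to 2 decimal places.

+26.40

Original equilibrium: 857 - p = 4p - 2433 gives 3290 = 5p, so p = 658 and q = 199.
Since sellers receive the price plus the subsidy, the effective supply curve becomes qs = 4p - 2301.
New equilibrium: 857 - p = 4p - 2301 ⇒ 3158 = 5p ⇒ p = 631.6, q = 225.4.
Δq = 225.4 − 199 = +26.40.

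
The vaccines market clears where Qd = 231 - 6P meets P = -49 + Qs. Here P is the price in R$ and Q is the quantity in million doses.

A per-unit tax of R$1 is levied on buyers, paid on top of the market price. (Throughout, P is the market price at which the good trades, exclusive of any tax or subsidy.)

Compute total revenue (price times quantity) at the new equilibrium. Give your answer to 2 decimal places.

1864.16

Initially, 231 - 6P = P + 49, so 182 = 7P and P = 26, Q = 75.
Since buyers pay the price plus the tax, the effective demand curve becomes Qd = 225 - 6P.
Setting them equal: 225 - 6P = P + 49 → 176 = 7P, so P = 176/7 ≈ 25.1429 and Q = 519/7 ≈ 74.1429.
New expenditure = 25.1429 × 74.1429 = 1864.16.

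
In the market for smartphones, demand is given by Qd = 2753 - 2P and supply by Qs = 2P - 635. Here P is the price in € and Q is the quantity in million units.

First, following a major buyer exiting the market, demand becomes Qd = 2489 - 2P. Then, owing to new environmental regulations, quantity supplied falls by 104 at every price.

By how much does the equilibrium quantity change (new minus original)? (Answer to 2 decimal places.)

Original equilibrium: 2753 - 2P = 2P - 635 gives 3388 = 4P, so P = 847 and Q = 1059.
The shock moves the curves to Qd = 2489 - 2P and Qs = 2P - 739.
Equate the new curves: 2489 - 2P = 2P - 739, giving 3228 = 4P, P = 807, Q = 875.
ΔQ = 875 − 1059 = -184.00.

-184.00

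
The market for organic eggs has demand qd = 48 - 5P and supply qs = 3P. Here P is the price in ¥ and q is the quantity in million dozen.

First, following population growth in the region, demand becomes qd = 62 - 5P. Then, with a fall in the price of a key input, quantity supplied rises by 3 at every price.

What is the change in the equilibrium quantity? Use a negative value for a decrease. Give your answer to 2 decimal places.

Before the shock: 48 - 5P = 3P ⇒ 48 = 8P ⇒ P = 6, q = 18.
The new curves are qd = 62 - 5P (demand) and qs = 3P + 3 (supply).
Equate the new curves: 62 - 5P = 3P + 3, giving 59 = 8P, P = 7.375, q = 25.125.
Δq = 25.125 − 18 = +7.13.

+7.13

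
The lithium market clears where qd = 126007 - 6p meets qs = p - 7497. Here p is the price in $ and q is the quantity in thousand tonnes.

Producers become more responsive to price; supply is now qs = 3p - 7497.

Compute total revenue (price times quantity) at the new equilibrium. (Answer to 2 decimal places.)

548914057.48

Original equilibrium: 126007 - 6p = p - 7497 gives 133504 = 7p, so p = 19072 and q = 11575.
With the change applied: demand qd = 126007 - 6p, supply qs = 3p - 7497.
New equilibrium: 126007 - 6p = 3p - 7497 ⇒ 133504 = 9p ⇒ p = 133504/9 ≈ 14833.7778, q = 111013/3 ≈ 37004.3333.
New expenditure = 14833.7778 × 37004.3333 = 548914057.48.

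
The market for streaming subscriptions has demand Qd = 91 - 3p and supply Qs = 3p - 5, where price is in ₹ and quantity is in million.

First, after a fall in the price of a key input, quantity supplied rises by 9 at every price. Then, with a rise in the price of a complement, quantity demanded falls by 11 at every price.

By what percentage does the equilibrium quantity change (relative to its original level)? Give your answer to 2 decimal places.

-2.33

Initially, 91 - 3p = 3p - 5, so 96 = 6p and p = 16, Q = 43.
The shock moves the curves to Qd = 80 - 3p and Qs = 3p + 4.
Clearing the new market: 80 - 3p = 3p + 4, so p = 38/3 ≈ 12.6667 and Q = 42.
%ΔQ = (42 − 43) / 43 × 100 = -2.33%.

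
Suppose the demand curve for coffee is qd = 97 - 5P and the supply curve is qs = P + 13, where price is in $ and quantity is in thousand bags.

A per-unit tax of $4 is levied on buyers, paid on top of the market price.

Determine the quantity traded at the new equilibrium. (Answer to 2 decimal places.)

23.67

Original equilibrium: 97 - 5P = P + 13 gives 84 = 6P, so P = 14 and q = 27.
Since buyers pay the price plus the tax, the effective demand curve becomes qd = 77 - 5P.
Equate the new curves: 77 - 5P = P + 13, giving 64 = 6P, P = 32/3 ≈ 10.6667, q = 71/3 ≈ 23.6667.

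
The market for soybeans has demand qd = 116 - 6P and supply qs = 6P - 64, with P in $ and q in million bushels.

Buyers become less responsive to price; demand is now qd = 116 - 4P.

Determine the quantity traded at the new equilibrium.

44

Solve the original market: 116 - 6P = 6P - 64, hence P = 15 and q = 26.
After the shift, demand is qd = 116 - 4P and supply is qs = 6P - 64.
New equilibrium: 116 - 4P = 6P - 64 ⇒ 180 = 10P ⇒ P = 18, q = 44.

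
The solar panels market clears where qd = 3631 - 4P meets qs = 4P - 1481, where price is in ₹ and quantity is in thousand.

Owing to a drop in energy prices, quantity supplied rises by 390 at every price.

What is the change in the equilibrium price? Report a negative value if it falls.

-48.75

Original equilibrium: 3631 - 4P = 4P - 1481 gives 5112 = 8P, so P = 639 and q = 1075.
After the shift, demand is qd = 3631 - 4P and supply is qs = 4P - 1091.
Equate the new curves: 3631 - 4P = 4P - 1091, giving 4722 = 8P, P = 590.25, q = 1270.
ΔP = 590.25 − 639 = -48.75.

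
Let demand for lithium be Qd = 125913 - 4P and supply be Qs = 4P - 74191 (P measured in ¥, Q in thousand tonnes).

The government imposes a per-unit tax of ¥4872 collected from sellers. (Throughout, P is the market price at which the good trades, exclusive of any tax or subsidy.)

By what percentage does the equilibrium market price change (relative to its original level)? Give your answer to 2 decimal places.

+9.74

Before the shock: 125913 - 4P = 4P - 74191 ⇒ 200104 = 8P ⇒ P = 25013, Q = 25861.
Since sellers keep the price net of the tax, the effective supply curve becomes Qs = 4P - 93679.
Equate the new curves: 125913 - 4P = 4P - 93679, giving 219592 = 8P, P = 27449, Q = 16117.
%ΔP = (27449 − 25013) / 25013 × 100 = +9.74%.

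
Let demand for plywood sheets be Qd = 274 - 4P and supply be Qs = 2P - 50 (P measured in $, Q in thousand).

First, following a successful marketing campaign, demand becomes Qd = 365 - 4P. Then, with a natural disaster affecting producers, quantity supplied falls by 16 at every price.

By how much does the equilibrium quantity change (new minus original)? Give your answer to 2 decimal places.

Solve the original market: 274 - 4P = 2P - 50, hence P = 54 and Q = 58.
The shock moves the curves to Qd = 365 - 4P and Qs = 2P - 66.
Equate the new curves: 365 - 4P = 2P - 66, giving 431 = 6P, P = 431/6 ≈ 71.8333, Q = 233/3 ≈ 77.6667.
ΔQ = 77.6667 − 58 = +19.67.

+19.67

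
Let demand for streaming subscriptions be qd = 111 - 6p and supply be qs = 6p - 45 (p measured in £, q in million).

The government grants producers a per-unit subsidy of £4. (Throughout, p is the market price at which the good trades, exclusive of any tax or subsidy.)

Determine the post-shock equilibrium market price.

Initially, 111 - 6p = 6p - 45, so 156 = 12p and p = 13, q = 33.
Since sellers receive the price plus the subsidy, the effective supply curve becomes qs = 6p - 21.
New equilibrium: 111 - 6p = 6p - 21 ⇒ 132 = 12p ⇒ p = 11, q = 45.

11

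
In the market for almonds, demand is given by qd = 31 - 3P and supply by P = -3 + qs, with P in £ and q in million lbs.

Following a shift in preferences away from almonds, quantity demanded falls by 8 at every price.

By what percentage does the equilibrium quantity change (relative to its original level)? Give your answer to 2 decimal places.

-20.00

Original equilibrium: 31 - 3P = P + 3 gives 28 = 4P, so P = 7 and q = 10.
The shock moves the curves to qd = 23 - 3P and qs = P + 3.
Equate the new curves: 23 - 3P = P + 3, giving 20 = 4P, P = 5, q = 8.
%Δq = (8 − 10) / 10 × 100 = -20.00%.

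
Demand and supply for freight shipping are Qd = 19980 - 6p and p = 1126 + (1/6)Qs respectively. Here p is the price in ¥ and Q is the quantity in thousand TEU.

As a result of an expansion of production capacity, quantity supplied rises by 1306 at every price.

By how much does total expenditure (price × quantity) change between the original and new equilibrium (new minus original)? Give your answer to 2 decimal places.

Initially, 19980 - 6p = 6p - 6756, so 26736 = 12p and p = 2228, Q = 6612.
The new curves are Qd = 19980 - 6p (demand) and Qs = 6p - 5450 (supply).
Setting them equal: 19980 - 6p = 6p - 5450 → 25430 = 12p, so p = 12715/6 ≈ 2119.1667 and Q = 7265.
Expenditure moves from 2228×6612 = 14731536 to 2119.1667×7265 = 15395745.8333; change = +664209.83.

+664209.83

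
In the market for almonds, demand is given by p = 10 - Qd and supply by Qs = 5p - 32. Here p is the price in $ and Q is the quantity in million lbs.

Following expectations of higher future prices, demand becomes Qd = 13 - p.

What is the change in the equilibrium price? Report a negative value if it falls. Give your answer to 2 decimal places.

Before the shock: 10 - p = 5p - 32 ⇒ 42 = 6p ⇒ p = 7, Q = 3.
The shock moves the curves to Qd = 13 - p and Qs = 5p - 32.
Clearing the new market: 13 - p = 5p - 32, so p = 7.5 and Q = 5.5.
Δp = 7.5 − 7 = +0.50.

+0.50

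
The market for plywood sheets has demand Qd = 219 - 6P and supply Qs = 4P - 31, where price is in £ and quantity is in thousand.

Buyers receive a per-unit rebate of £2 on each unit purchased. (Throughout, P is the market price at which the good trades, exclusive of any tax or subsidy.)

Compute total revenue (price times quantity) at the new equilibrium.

Initially, 219 - 6P = 4P - 31, so 250 = 10P and P = 25, Q = 69.
Since buyers' out-of-pocket price is the market price minus the rebate, the effective demand curve becomes Qd = 231 - 6P.
Equate the new curves: 231 - 6P = 4P - 31, giving 262 = 10P, P = 26.2, Q = 73.8.
New expenditure = 26.2 × 73.8 = 1933.56.

1933.56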